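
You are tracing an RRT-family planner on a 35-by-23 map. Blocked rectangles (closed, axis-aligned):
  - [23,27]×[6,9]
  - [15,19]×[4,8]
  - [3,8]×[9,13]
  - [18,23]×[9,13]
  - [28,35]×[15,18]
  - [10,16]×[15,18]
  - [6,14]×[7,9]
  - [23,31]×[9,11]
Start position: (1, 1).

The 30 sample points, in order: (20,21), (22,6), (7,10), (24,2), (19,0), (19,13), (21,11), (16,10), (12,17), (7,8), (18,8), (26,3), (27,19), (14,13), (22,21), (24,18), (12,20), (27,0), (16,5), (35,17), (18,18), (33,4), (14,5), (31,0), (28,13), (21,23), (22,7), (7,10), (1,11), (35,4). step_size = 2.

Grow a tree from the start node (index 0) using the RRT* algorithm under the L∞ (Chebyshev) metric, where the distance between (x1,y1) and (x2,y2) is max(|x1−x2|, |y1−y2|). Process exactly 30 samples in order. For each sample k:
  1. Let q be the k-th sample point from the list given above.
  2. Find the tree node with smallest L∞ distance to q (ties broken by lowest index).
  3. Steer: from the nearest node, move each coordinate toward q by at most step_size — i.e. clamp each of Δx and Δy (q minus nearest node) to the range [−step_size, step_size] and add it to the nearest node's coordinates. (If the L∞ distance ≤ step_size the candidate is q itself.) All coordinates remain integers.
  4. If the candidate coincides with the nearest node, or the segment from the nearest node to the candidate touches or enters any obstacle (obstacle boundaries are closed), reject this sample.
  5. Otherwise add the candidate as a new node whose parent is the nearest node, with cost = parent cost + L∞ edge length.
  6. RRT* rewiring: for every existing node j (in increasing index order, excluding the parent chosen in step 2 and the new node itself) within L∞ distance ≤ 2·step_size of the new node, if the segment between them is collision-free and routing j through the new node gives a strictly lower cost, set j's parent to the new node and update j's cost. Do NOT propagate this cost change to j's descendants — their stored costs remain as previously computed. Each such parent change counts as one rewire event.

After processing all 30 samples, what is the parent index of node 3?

1. q=(20,21) nearest=0 d=20 new=(3,3) → add node 1 parent=0 cost=2
2. q=(22,6) nearest=1 d=19 new=(5,5) → add node 2 parent=1 cost=4
3. q=(7,10) nearest=2 d=5 new=(7,7) → blocked by [6,14]×[7,9], reject
4. q=(24,2) nearest=2 d=19 new=(7,3) → add node 3 parent=2 cost=6
5. q=(19,0) nearest=3 d=12 new=(9,1) → add node 4 parent=3 cost=8
6. q=(19,13) nearest=3 d=12 new=(9,5) → add node 5 parent=3 cost=8
7. q=(21,11) nearest=4 d=12 new=(11,3) → add node 6 parent=4 cost=10
8. q=(16,10) nearest=5 d=7 new=(11,7) → blocked by [6,14]×[7,9], reject
9. q=(12,17) nearest=2 d=12 new=(7,7) → blocked by [6,14]×[7,9], reject
10. q=(7,8) nearest=2 d=3 new=(7,7) → blocked by [6,14]×[7,9], reject
11. q=(18,8) nearest=6 d=7 new=(13,5) → add node 7 parent=6 cost=12
12. q=(26,3) nearest=7 d=13 new=(15,3) → add node 8 parent=7 cost=14
13. q=(27,19) nearest=7 d=14 new=(15,7) → blocked by [15,19]×[4,8], reject
14. q=(14,13) nearest=5 d=8 new=(11,7) → blocked by [6,14]×[7,9], reject
15. q=(22,21) nearest=5 d=16 new=(11,7) → blocked by [6,14]×[7,9], reject
16. q=(24,18) nearest=7 d=13 new=(15,7) → blocked by [15,19]×[4,8], reject
17. q=(12,20) nearest=2 d=15 new=(7,7) → blocked by [6,14]×[7,9], reject
18. q=(27,0) nearest=8 d=12 new=(17,1) → add node 9 parent=8 cost=16
19. q=(16,5) nearest=8 d=2 new=(16,5) → blocked by [15,19]×[4,8], reject
20. q=(35,17) nearest=9 d=18 new=(19,3) → add node 10 parent=9 cost=18
21. q=(18,18) nearest=2 d=13 new=(7,7) → blocked by [6,14]×[7,9], reject
22. q=(33,4) nearest=10 d=14 new=(21,4) → add node 11 parent=10 cost=20
23. q=(14,5) nearest=7 d=1 new=(14,5) → add node 12 parent=7 cost=13
24. q=(31,0) nearest=11 d=10 new=(23,2) → add node 13 parent=11 cost=22
25. q=(28,13) nearest=11 d=9 new=(23,6) → blocked by [23,27]×[6,9], reject
26. q=(21,23) nearest=2 d=18 new=(7,7) → blocked by [6,14]×[7,9], reject
27. q=(22,7) nearest=11 d=3 new=(22,6) → add node 14 parent=11 cost=22
28. q=(7,10) nearest=2 d=5 new=(7,7) → blocked by [6,14]×[7,9], reject
29. q=(1,11) nearest=2 d=6 new=(3,7) → add node 15 parent=2 cost=6
30. q=(35,4) nearest=13 d=12 new=(25,4) → add node 16 parent=13 cost=24

Parent of node 3: 2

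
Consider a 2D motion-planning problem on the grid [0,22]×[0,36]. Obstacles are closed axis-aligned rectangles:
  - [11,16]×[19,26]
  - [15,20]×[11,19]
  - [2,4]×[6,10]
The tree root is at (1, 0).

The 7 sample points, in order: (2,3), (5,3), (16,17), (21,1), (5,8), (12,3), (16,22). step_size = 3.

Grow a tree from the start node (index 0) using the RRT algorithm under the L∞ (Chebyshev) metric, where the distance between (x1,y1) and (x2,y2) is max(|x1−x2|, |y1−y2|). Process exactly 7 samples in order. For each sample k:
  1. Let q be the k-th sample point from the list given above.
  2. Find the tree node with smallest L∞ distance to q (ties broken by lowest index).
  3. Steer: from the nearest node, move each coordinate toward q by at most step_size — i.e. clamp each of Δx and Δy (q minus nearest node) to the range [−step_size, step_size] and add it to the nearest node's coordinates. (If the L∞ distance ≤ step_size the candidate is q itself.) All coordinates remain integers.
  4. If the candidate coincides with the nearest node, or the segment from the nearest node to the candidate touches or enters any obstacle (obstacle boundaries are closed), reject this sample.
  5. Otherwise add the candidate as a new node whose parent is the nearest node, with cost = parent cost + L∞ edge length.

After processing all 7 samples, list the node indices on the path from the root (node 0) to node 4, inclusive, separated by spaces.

Path: 0 1 2 4

1. q=(2,3) nearest=0 d=3 new=(2,3) → add node 1 parent=0 cost=3
2. q=(5,3) nearest=1 d=3 new=(5,3) → add node 2 parent=1 cost=6
3. q=(16,17) nearest=1 d=14 new=(5,6) → add node 3 parent=1 cost=6
4. q=(21,1) nearest=2 d=16 new=(8,1) → add node 4 parent=2 cost=9
5. q=(5,8) nearest=3 d=2 new=(5,8) → add node 5 parent=3 cost=8
6. q=(12,3) nearest=4 d=4 new=(11,3) → add node 6 parent=4 cost=12
7. q=(16,22) nearest=5 d=14 new=(8,11) → add node 7 parent=5 cost=11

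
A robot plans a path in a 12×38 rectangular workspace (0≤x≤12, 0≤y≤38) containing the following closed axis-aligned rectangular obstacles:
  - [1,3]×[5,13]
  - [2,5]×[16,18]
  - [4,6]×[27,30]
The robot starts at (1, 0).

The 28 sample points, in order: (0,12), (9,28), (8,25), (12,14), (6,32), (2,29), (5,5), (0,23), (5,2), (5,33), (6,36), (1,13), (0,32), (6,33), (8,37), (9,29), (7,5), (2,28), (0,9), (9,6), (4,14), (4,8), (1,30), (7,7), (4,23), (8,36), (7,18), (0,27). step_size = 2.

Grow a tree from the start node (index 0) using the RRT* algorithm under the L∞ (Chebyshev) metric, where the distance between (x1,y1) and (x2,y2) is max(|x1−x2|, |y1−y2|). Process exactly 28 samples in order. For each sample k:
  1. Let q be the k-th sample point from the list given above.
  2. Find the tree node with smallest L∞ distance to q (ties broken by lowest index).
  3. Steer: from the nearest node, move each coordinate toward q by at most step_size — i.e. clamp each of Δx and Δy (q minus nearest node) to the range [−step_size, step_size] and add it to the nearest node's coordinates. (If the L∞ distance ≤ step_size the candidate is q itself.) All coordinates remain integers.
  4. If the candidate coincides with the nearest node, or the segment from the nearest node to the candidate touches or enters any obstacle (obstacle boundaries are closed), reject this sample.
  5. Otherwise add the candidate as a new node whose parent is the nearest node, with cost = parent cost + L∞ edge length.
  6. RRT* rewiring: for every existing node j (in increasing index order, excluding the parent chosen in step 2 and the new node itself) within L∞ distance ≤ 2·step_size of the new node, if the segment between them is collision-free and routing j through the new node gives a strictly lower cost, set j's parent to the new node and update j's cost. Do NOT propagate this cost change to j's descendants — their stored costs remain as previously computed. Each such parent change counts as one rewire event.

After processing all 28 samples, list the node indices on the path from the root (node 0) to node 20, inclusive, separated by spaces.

1. q=(0,12) nearest=0 d=12 new=(0,2) → add node 1 parent=0 cost=2
2. q=(9,28) nearest=1 d=26 new=(2,4) → add node 2 parent=1 cost=4
3. q=(8,25) nearest=2 d=21 new=(4,6) → blocked by [1,3]×[5,13], reject
4. q=(12,14) nearest=2 d=10 new=(4,6) → blocked by [1,3]×[5,13], reject
5. q=(6,32) nearest=2 d=28 new=(4,6) → blocked by [1,3]×[5,13], reject
6. q=(2,29) nearest=2 d=25 new=(2,6) → blocked by [1,3]×[5,13], reject
7. q=(5,5) nearest=2 d=3 new=(4,5) → add node 3 parent=2 cost=6
8. q=(0,23) nearest=3 d=18 new=(2,7) → blocked by [1,3]×[5,13], reject
9. q=(5,2) nearest=2 d=3 new=(4,2) → add node 4 parent=2 cost=6
10. q=(5,33) nearest=3 d=28 new=(5,7) → add node 5 parent=3 cost=8
11. q=(6,36) nearest=5 d=29 new=(6,9) → add node 6 parent=5 cost=10
12. q=(1,13) nearest=6 d=5 new=(4,11) → add node 7 parent=6 cost=12
13. q=(0,32) nearest=7 d=21 new=(2,13) → blocked by [1,3]×[5,13], reject
14. q=(6,33) nearest=7 d=22 new=(6,13) → add node 8 parent=7 cost=14
15. q=(8,37) nearest=8 d=24 new=(8,15) → add node 9 parent=8 cost=16
16. q=(9,29) nearest=9 d=14 new=(9,17) → add node 10 parent=9 cost=18
17. q=(7,5) nearest=5 d=2 new=(7,5) → add node 11 parent=5 cost=10
18. q=(2,28) nearest=10 d=11 new=(7,19) → add node 12 parent=10 cost=20
19. q=(0,9) nearest=3 d=4 new=(2,7) → blocked by [1,3]×[5,13], reject
20. q=(9,6) nearest=11 d=2 new=(9,6) → add node 13 parent=11 cost=12
21. q=(4,14) nearest=8 d=2 new=(4,14) → add node 14 parent=8 cost=16
22. q=(4,8) nearest=5 d=1 new=(4,8) → add node 15 parent=5 cost=9
23. q=(1,30) nearest=12 d=11 new=(5,21) → add node 16 parent=12 cost=22
24. q=(7,7) nearest=5 d=2 new=(7,7) → add node 17 parent=5 cost=10
25. q=(4,23) nearest=16 d=2 new=(4,23) → add node 18 parent=16 cost=24
26. q=(8,36) nearest=18 d=13 new=(6,25) → add node 19 parent=18 cost=26
27. q=(7,18) nearest=12 d=1 new=(7,18) → add node 20 parent=12 cost=21
28. q=(0,27) nearest=18 d=4 new=(2,25) → add node 21 parent=18 cost=26

Path: 0 1 2 3 5 6 7 8 9 10 12 20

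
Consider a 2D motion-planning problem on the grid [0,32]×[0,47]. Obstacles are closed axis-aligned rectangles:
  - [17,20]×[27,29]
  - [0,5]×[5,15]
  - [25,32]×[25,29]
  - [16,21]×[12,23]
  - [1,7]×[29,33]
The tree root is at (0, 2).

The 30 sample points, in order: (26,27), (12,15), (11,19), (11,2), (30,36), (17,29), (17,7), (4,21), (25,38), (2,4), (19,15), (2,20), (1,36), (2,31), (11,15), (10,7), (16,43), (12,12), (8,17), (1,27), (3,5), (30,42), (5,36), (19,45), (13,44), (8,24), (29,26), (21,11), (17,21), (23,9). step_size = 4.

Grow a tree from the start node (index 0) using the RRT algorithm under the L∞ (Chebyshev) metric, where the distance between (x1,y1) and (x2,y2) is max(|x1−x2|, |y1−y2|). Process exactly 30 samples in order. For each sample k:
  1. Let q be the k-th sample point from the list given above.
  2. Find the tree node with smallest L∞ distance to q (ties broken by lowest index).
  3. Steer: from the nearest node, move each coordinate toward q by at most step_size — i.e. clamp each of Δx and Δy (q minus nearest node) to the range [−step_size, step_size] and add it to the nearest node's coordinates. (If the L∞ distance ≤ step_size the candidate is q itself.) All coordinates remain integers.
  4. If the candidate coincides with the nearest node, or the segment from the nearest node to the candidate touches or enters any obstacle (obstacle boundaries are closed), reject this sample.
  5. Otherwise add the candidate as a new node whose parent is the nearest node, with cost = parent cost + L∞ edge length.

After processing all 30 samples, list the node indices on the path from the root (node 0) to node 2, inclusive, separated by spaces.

Path: 0 1 2

1. q=(26,27) nearest=0 d=26 new=(4,6) → blocked by [0,5]×[5,15], reject
2. q=(12,15) nearest=0 d=13 new=(4,6) → blocked by [0,5]×[5,15], reject
3. q=(11,19) nearest=0 d=17 new=(4,6) → blocked by [0,5]×[5,15], reject
4. q=(11,2) nearest=0 d=11 new=(4,2) → add node 1 parent=0 cost=4
5. q=(30,36) nearest=0 d=34 new=(4,6) → blocked by [0,5]×[5,15], reject
6. q=(17,29) nearest=0 d=27 new=(4,6) → blocked by [0,5]×[5,15], reject
7. q=(17,7) nearest=1 d=13 new=(8,6) → add node 2 parent=1 cost=8
8. q=(4,21) nearest=2 d=15 new=(4,10) → blocked by [0,5]×[5,15], reject
9. q=(25,38) nearest=2 d=32 new=(12,10) → add node 3 parent=2 cost=12
10. q=(2,4) nearest=0 d=2 new=(2,4) → add node 4 parent=0 cost=2
11. q=(19,15) nearest=3 d=7 new=(16,14) → blocked by [16,21]×[12,23], reject
12. q=(2,20) nearest=3 d=10 new=(8,14) → add node 5 parent=3 cost=16
13. q=(1,36) nearest=5 d=22 new=(4,18) → add node 6 parent=5 cost=20
14. q=(2,31) nearest=6 d=13 new=(2,22) → add node 7 parent=6 cost=24
15. q=(11,15) nearest=5 d=3 new=(11,15) → add node 8 parent=5 cost=19
16. q=(10,7) nearest=2 d=2 new=(10,7) → add node 9 parent=2 cost=10
17. q=(16,43) nearest=7 d=21 new=(6,26) → add node 10 parent=7 cost=28
18. q=(12,12) nearest=3 d=2 new=(12,12) → add node 11 parent=3 cost=14
19. q=(8,17) nearest=5 d=3 new=(8,17) → add node 12 parent=5 cost=19
20. q=(1,27) nearest=7 d=5 new=(1,26) → add node 13 parent=7 cost=28
21. q=(3,5) nearest=4 d=1 new=(3,5) → blocked by [0,5]×[5,15], reject
22. q=(30,42) nearest=10 d=24 new=(10,30) → add node 14 parent=10 cost=32
23. q=(5,36) nearest=14 d=6 new=(6,34) → blocked by [1,7]×[29,33], reject
24. q=(19,45) nearest=14 d=15 new=(14,34) → add node 15 parent=14 cost=36
25. q=(13,44) nearest=15 d=10 new=(13,38) → add node 16 parent=15 cost=40
26. q=(8,24) nearest=10 d=2 new=(8,24) → add node 17 parent=10 cost=30
27. q=(29,26) nearest=15 d=15 new=(18,30) → add node 18 parent=15 cost=40
28. q=(21,11) nearest=3 d=9 new=(16,11) → add node 19 parent=3 cost=16
29. q=(17,21) nearest=8 d=6 new=(15,19) → add node 20 parent=8 cost=23
30. q=(23,9) nearest=19 d=7 new=(20,9) → add node 21 parent=19 cost=20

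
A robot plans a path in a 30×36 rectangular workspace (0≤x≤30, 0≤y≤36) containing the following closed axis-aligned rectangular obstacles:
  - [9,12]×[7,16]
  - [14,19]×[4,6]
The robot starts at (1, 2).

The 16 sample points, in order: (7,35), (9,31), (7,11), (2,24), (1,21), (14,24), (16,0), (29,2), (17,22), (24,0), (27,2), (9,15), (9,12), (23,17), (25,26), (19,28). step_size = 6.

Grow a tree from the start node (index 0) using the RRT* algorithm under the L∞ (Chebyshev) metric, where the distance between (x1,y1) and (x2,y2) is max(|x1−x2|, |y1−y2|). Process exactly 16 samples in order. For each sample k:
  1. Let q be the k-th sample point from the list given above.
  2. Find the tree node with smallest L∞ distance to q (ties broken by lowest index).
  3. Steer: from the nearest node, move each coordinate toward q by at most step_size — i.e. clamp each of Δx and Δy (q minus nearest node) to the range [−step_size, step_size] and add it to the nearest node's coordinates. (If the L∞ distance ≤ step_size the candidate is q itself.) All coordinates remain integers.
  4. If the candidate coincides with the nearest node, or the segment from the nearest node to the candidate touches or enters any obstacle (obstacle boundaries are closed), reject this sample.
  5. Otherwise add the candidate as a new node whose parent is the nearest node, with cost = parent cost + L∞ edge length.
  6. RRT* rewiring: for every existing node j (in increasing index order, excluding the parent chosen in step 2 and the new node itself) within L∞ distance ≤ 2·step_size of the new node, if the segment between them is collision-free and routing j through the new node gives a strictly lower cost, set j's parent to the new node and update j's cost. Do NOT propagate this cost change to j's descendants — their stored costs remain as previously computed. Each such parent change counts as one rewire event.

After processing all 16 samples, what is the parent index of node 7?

1. q=(7,35) nearest=0 d=33 new=(7,8) → add node 1 parent=0 cost=6
2. q=(9,31) nearest=1 d=23 new=(9,14) → blocked by [9,12]×[7,16], reject
3. q=(7,11) nearest=1 d=3 new=(7,11) → add node 2 parent=1 cost=9
4. q=(2,24) nearest=2 d=13 new=(2,17) → add node 3 parent=2 cost=15
5. q=(1,21) nearest=3 d=4 new=(1,21) → add node 4 parent=3 cost=19
6. q=(14,24) nearest=3 d=12 new=(8,23) → add node 5 parent=3 cost=21
7. q=(16,0) nearest=1 d=9 new=(13,2) → add node 6 parent=1 cost=12
8. q=(29,2) nearest=6 d=16 new=(19,2) → add node 7 parent=6 cost=18
9. q=(17,22) nearest=5 d=9 new=(14,22) → add node 8 parent=5 cost=27
10. q=(24,0) nearest=7 d=5 new=(24,0) → add node 9 parent=7 cost=23
11. q=(27,2) nearest=9 d=3 new=(27,2) → add node 10 parent=9 cost=26
12. q=(9,15) nearest=2 d=4 new=(9,15) → blocked by [9,12]×[7,16], reject
13. q=(9,12) nearest=2 d=2 new=(9,12) → blocked by [9,12]×[7,16], reject
14. q=(23,17) nearest=8 d=9 new=(20,17) → add node 11 parent=8 cost=33
15. q=(25,26) nearest=11 d=9 new=(25,23) → add node 12 parent=11 cost=39
16. q=(19,28) nearest=8 d=6 new=(19,28) → add node 13 parent=8 cost=33

Parent of node 7: 6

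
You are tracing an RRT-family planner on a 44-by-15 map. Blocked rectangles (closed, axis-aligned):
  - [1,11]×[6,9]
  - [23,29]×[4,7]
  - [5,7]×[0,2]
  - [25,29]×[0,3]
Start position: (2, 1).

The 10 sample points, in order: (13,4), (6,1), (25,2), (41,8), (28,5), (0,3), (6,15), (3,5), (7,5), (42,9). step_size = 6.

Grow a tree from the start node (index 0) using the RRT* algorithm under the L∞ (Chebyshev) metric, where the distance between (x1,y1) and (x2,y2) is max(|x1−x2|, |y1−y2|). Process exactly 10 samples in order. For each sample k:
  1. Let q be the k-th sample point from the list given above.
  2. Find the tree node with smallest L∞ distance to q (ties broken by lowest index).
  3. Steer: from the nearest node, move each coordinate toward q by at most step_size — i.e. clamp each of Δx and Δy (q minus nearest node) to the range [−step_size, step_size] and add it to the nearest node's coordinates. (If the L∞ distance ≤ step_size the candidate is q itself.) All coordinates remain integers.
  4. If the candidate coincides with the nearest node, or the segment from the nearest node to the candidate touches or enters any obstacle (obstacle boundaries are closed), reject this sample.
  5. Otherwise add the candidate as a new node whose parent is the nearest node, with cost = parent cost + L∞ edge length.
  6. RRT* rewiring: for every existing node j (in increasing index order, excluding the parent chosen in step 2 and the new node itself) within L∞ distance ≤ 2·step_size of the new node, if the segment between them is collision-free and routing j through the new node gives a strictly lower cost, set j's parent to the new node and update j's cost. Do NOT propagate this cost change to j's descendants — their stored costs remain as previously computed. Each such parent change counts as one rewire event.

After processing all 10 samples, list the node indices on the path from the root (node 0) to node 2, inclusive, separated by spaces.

1. q=(13,4) nearest=0 d=11 new=(8,4) → add node 1 parent=0 cost=6
2. q=(6,1) nearest=1 d=3 new=(6,1) → blocked by [5,7]×[0,2], reject
3. q=(25,2) nearest=1 d=17 new=(14,2) → add node 2 parent=1 cost=12
4. q=(41,8) nearest=2 d=27 new=(20,8) → add node 3 parent=2 cost=18
5. q=(28,5) nearest=3 d=8 new=(26,5) → blocked by [23,29]×[4,7], reject
6. q=(0,3) nearest=0 d=2 new=(0,3) → add node 4 parent=0 cost=2
7. q=(6,15) nearest=1 d=11 new=(6,10) → blocked by [1,11]×[6,9], reject
8. q=(3,5) nearest=4 d=3 new=(3,5) → add node 5 parent=4 cost=5
9. q=(7,5) nearest=1 d=1 new=(7,5) → add node 6 parent=1 cost=7
10. q=(42,9) nearest=3 d=22 new=(26,9) → add node 7 parent=3 cost=24

Path: 0 1 2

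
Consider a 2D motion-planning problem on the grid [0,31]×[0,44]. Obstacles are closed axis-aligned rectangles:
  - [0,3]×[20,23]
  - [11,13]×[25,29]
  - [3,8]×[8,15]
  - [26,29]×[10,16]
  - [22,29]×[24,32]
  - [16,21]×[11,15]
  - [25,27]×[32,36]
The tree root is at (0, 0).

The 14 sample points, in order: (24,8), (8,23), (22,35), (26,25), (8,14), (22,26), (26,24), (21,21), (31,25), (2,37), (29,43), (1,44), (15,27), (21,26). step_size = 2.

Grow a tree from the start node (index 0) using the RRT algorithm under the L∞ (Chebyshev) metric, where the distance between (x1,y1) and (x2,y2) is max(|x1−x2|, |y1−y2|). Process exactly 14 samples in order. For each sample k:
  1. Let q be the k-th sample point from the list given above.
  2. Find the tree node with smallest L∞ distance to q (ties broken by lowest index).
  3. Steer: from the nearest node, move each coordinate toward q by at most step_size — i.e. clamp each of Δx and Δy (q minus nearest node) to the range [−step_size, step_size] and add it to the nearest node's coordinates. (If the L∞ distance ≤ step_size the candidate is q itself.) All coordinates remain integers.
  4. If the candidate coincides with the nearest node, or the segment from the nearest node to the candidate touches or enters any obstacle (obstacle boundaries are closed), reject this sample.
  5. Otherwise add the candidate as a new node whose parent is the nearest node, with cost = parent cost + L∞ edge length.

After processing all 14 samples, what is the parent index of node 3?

1. q=(24,8) nearest=0 d=24 new=(2,2) → add node 1 parent=0 cost=2
2. q=(8,23) nearest=1 d=21 new=(4,4) → add node 2 parent=1 cost=4
3. q=(22,35) nearest=2 d=31 new=(6,6) → add node 3 parent=2 cost=6
4. q=(26,25) nearest=3 d=20 new=(8,8) → blocked by [3,8]×[8,15], reject
5. q=(8,14) nearest=3 d=8 new=(8,8) → blocked by [3,8]×[8,15], reject
6. q=(22,26) nearest=3 d=20 new=(8,8) → blocked by [3,8]×[8,15], reject
7. q=(26,24) nearest=3 d=20 new=(8,8) → blocked by [3,8]×[8,15], reject
8. q=(21,21) nearest=3 d=15 new=(8,8) → blocked by [3,8]×[8,15], reject
9. q=(31,25) nearest=3 d=25 new=(8,8) → blocked by [3,8]×[8,15], reject
10. q=(2,37) nearest=3 d=31 new=(4,8) → blocked by [3,8]×[8,15], reject
11. q=(29,43) nearest=3 d=37 new=(8,8) → blocked by [3,8]×[8,15], reject
12. q=(1,44) nearest=3 d=38 new=(4,8) → blocked by [3,8]×[8,15], reject
13. q=(15,27) nearest=3 d=21 new=(8,8) → blocked by [3,8]×[8,15], reject
14. q=(21,26) nearest=3 d=20 new=(8,8) → blocked by [3,8]×[8,15], reject

Parent of node 3: 2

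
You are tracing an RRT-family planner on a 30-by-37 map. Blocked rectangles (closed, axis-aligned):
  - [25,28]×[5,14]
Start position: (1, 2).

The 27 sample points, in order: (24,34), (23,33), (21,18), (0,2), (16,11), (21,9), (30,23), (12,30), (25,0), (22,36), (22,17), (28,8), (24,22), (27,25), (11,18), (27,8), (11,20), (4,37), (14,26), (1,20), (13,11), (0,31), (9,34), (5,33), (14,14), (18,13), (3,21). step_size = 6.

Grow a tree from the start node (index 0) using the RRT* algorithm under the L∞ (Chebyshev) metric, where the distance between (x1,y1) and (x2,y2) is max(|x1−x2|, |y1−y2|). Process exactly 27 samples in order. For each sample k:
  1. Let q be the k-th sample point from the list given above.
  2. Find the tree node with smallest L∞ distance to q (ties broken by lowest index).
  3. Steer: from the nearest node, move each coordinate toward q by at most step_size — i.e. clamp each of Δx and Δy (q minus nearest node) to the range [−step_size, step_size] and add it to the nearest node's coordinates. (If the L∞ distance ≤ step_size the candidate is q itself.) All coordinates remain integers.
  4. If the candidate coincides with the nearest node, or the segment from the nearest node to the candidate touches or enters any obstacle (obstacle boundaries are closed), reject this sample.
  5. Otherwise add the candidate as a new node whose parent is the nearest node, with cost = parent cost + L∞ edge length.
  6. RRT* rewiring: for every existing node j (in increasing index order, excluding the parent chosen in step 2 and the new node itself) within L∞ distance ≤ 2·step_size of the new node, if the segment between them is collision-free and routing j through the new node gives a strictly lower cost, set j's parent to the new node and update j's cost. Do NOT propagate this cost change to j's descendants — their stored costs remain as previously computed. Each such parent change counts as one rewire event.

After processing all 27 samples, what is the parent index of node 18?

Parent of node 18: 14

1. q=(24,34) nearest=0 d=32 new=(7,8) → add node 1 parent=0 cost=6
2. q=(23,33) nearest=1 d=25 new=(13,14) → add node 2 parent=1 cost=12
3. q=(21,18) nearest=2 d=8 new=(19,18) → add node 3 parent=2 cost=18
4. q=(0,2) nearest=0 d=1 new=(0,2) → add node 4 parent=0 cost=1
5. q=(16,11) nearest=2 d=3 new=(16,11) → add node 5 parent=2 cost=15
6. q=(21,9) nearest=5 d=5 new=(21,9) → add node 6 parent=5 cost=20
7. q=(30,23) nearest=3 d=11 new=(25,23) → add node 7 parent=3 cost=24
8. q=(12,30) nearest=3 d=12 new=(13,24) → add node 8 parent=3 cost=24
9. q=(25,0) nearest=6 d=9 new=(25,3) → add node 9 parent=6 cost=26
10. q=(22,36) nearest=8 d=12 new=(19,30) → add node 10 parent=8 cost=30
11. q=(22,17) nearest=3 d=3 new=(22,17) → add node 11 parent=3 cost=21
12. q=(28,8) nearest=9 d=5 new=(28,8) → blocked by [25,28]×[5,14], reject
13. q=(24,22) nearest=7 d=1 new=(24,22) → add node 12 parent=7 cost=25
14. q=(27,25) nearest=7 d=2 new=(27,25) → add node 13 parent=7 cost=26
15. q=(11,18) nearest=2 d=4 new=(11,18) → add node 14 parent=2 cost=16; rewire 8→14 (22<24); rewire 10→14 (28<30)
16. q=(27,8) nearest=9 d=5 new=(27,8) → blocked by [25,28]×[5,14], reject
17. q=(11,20) nearest=14 d=2 new=(11,20) → add node 15 parent=14 cost=18
18. q=(4,37) nearest=8 d=13 new=(7,30) → add node 16 parent=8 cost=28
19. q=(14,26) nearest=8 d=2 new=(14,26) → add node 17 parent=8 cost=24
20. q=(1,20) nearest=14 d=10 new=(5,20) → add node 18 parent=14 cost=22
21. q=(13,11) nearest=2 d=3 new=(13,11) → add node 19 parent=2 cost=15
22. q=(0,31) nearest=16 d=7 new=(1,31) → add node 20 parent=16 cost=34
23. q=(9,34) nearest=16 d=4 new=(9,34) → add node 21 parent=16 cost=32
24. q=(5,33) nearest=16 d=3 new=(5,33) → add node 22 parent=16 cost=31
25. q=(14,14) nearest=2 d=1 new=(14,14) → add node 23 parent=2 cost=13; rewire 9→23 (24<26); rewire 12→23 (23<25)
26. q=(18,13) nearest=5 d=2 new=(18,13) → add node 24 parent=5 cost=17
27. q=(3,21) nearest=18 d=2 new=(3,21) → add node 25 parent=18 cost=24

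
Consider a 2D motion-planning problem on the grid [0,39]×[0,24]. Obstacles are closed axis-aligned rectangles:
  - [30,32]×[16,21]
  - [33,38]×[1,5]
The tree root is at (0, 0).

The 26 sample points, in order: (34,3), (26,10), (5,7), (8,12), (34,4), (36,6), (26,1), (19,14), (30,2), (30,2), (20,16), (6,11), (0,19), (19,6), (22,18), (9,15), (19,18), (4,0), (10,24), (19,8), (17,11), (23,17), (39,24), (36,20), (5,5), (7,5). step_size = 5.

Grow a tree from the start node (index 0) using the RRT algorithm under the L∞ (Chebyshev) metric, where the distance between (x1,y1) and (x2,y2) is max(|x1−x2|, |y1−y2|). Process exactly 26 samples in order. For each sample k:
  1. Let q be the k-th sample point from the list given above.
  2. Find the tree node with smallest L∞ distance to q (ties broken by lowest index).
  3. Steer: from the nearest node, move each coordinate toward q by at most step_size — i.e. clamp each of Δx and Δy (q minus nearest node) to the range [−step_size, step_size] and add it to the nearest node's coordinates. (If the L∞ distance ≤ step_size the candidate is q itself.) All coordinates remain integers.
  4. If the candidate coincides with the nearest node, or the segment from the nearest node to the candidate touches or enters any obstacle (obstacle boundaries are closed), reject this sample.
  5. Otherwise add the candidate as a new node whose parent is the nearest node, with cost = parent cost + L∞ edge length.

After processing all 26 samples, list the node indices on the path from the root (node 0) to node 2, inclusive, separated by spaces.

Path: 0 1 2

1. q=(34,3) nearest=0 d=34 new=(5,3) → add node 1 parent=0 cost=5
2. q=(26,10) nearest=1 d=21 new=(10,8) → add node 2 parent=1 cost=10
3. q=(5,7) nearest=1 d=4 new=(5,7) → add node 3 parent=1 cost=9
4. q=(8,12) nearest=2 d=4 new=(8,12) → add node 4 parent=2 cost=14
5. q=(34,4) nearest=2 d=24 new=(15,4) → add node 5 parent=2 cost=15
6. q=(36,6) nearest=5 d=21 new=(20,6) → add node 6 parent=5 cost=20
7. q=(26,1) nearest=6 d=6 new=(25,1) → add node 7 parent=6 cost=25
8. q=(19,14) nearest=6 d=8 new=(19,11) → add node 8 parent=6 cost=25
9. q=(30,2) nearest=7 d=5 new=(30,2) → add node 9 parent=7 cost=30
10. q=(30,2) nearest=9 d=0 → coincident, reject
11. q=(20,16) nearest=8 d=5 new=(20,16) → add node 10 parent=8 cost=30
12. q=(6,11) nearest=4 d=2 new=(6,11) → add node 11 parent=4 cost=16
13. q=(0,19) nearest=4 d=8 new=(3,17) → add node 12 parent=4 cost=19
14. q=(19,6) nearest=6 d=1 new=(19,6) → add node 13 parent=6 cost=21
15. q=(22,18) nearest=10 d=2 new=(22,18) → add node 14 parent=10 cost=32
16. q=(9,15) nearest=4 d=3 new=(9,15) → add node 15 parent=4 cost=17
17. q=(19,18) nearest=10 d=2 new=(19,18) → add node 16 parent=10 cost=32
18. q=(4,0) nearest=1 d=3 new=(4,0) → add node 17 parent=1 cost=8
19. q=(10,24) nearest=12 d=7 new=(8,22) → add node 18 parent=12 cost=24
20. q=(19,8) nearest=6 d=2 new=(19,8) → add node 19 parent=6 cost=22
21. q=(17,11) nearest=8 d=2 new=(17,11) → add node 20 parent=8 cost=27
22. q=(23,17) nearest=14 d=1 new=(23,17) → add node 21 parent=14 cost=33
23. q=(39,24) nearest=21 d=16 new=(28,22) → add node 22 parent=21 cost=38
24. q=(36,20) nearest=22 d=8 new=(33,20) → blocked by [30,32]×[16,21], reject
25. q=(5,5) nearest=1 d=2 new=(5,5) → add node 23 parent=1 cost=7
26. q=(7,5) nearest=1 d=2 new=(7,5) → add node 24 parent=1 cost=7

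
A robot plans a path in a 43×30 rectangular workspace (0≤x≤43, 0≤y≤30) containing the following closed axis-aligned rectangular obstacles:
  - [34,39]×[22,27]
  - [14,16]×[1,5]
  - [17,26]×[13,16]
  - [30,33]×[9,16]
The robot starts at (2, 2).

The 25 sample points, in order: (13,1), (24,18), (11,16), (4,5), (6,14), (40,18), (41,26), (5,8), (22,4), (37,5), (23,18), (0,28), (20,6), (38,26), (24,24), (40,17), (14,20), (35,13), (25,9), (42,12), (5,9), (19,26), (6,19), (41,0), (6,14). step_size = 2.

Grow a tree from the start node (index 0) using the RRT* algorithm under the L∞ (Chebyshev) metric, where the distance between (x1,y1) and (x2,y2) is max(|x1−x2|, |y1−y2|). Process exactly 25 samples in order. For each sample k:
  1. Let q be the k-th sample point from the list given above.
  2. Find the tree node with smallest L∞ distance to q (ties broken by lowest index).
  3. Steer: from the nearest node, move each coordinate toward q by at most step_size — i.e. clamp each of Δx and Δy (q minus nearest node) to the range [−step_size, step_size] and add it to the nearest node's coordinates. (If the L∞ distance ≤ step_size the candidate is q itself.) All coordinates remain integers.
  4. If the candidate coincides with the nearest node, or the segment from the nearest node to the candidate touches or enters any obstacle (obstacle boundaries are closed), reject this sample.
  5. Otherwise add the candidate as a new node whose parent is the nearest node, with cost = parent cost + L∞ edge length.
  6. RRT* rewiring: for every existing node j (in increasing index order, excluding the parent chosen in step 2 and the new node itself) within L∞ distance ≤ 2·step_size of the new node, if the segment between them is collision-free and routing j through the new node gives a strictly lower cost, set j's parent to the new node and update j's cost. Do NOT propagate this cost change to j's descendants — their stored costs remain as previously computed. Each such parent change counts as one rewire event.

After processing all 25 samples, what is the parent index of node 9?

1. q=(13,1) nearest=0 d=11 new=(4,1) → add node 1 parent=0 cost=2
2. q=(24,18) nearest=1 d=20 new=(6,3) → add node 2 parent=1 cost=4
3. q=(11,16) nearest=2 d=13 new=(8,5) → add node 3 parent=2 cost=6
4. q=(4,5) nearest=2 d=2 new=(4,5) → add node 4 parent=2 cost=6
5. q=(6,14) nearest=3 d=9 new=(6,7) → add node 5 parent=3 cost=8
6. q=(40,18) nearest=3 d=32 new=(10,7) → add node 6 parent=3 cost=8
7. q=(41,26) nearest=6 d=31 new=(12,9) → add node 7 parent=6 cost=10
8. q=(5,8) nearest=5 d=1 new=(5,8) → add node 8 parent=5 cost=9
9. q=(22,4) nearest=7 d=10 new=(14,7) → add node 9 parent=7 cost=12
10. q=(37,5) nearest=9 d=23 new=(16,5) → blocked by [14,16]×[1,5], reject
11. q=(23,18) nearest=7 d=11 new=(14,11) → add node 10 parent=7 cost=12
12. q=(0,28) nearest=10 d=17 new=(12,13) → add node 11 parent=10 cost=14
13. q=(20,6) nearest=9 d=6 new=(16,6) → add node 12 parent=9 cost=14
14. q=(38,26) nearest=12 d=22 new=(18,8) → add node 13 parent=12 cost=16
15. q=(24,24) nearest=11 d=12 new=(14,15) → add node 14 parent=11 cost=16
16. q=(40,17) nearest=13 d=22 new=(20,10) → add node 15 parent=13 cost=18
17. q=(14,20) nearest=14 d=5 new=(14,17) → add node 16 parent=14 cost=18
18. q=(35,13) nearest=15 d=15 new=(22,12) → add node 17 parent=15 cost=20
19. q=(25,9) nearest=17 d=3 new=(24,10) → add node 18 parent=17 cost=22
20. q=(42,12) nearest=18 d=18 new=(26,12) → add node 19 parent=18 cost=24
21. q=(5,9) nearest=8 d=1 new=(5,9) → add node 20 parent=8 cost=10
22. q=(19,26) nearest=16 d=9 new=(16,19) → add node 21 parent=16 cost=20
23. q=(6,19) nearest=11 d=6 new=(10,15) → add node 22 parent=11 cost=16
24. q=(41,0) nearest=19 d=15 new=(28,10) → add node 23 parent=19 cost=26
25. q=(6,14) nearest=22 d=4 new=(8,14) → add node 24 parent=22 cost=18

Parent of node 9: 7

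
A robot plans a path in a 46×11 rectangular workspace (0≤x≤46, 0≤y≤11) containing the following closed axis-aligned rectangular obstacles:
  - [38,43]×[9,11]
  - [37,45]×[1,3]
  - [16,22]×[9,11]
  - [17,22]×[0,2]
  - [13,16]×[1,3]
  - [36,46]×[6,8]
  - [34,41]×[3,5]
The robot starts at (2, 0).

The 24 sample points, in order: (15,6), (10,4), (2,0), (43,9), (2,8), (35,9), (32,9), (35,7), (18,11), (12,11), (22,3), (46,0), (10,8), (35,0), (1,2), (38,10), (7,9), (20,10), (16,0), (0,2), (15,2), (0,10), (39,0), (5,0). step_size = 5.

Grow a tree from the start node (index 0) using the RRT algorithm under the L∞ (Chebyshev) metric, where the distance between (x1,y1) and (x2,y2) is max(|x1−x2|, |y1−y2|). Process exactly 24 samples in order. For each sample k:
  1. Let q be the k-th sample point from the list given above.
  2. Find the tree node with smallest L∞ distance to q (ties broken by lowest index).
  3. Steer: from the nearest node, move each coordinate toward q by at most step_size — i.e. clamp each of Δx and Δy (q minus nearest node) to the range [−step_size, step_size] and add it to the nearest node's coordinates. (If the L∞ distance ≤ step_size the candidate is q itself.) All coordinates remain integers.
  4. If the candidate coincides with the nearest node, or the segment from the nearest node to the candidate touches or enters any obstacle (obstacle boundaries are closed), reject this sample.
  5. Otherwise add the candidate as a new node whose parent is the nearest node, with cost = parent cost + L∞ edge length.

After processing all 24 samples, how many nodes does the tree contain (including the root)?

Node count: 17

1. q=(15,6) nearest=0 d=13 new=(7,5) → add node 1 parent=0 cost=5
2. q=(10,4) nearest=1 d=3 new=(10,4) → add node 2 parent=1 cost=8
3. q=(2,0) nearest=0 d=0 → coincident, reject
4. q=(43,9) nearest=2 d=33 new=(15,9) → add node 3 parent=2 cost=13
5. q=(2,8) nearest=1 d=5 new=(2,8) → add node 4 parent=1 cost=10
6. q=(35,9) nearest=3 d=20 new=(20,9) → blocked by [16,22]×[9,11], reject
7. q=(32,9) nearest=3 d=17 new=(20,9) → blocked by [16,22]×[9,11], reject
8. q=(35,7) nearest=3 d=20 new=(20,7) → add node 5 parent=3 cost=18
9. q=(18,11) nearest=3 d=3 new=(18,11) → blocked by [16,22]×[9,11], reject
10. q=(12,11) nearest=3 d=3 new=(12,11) → add node 6 parent=3 cost=16
11. q=(22,3) nearest=5 d=4 new=(22,3) → add node 7 parent=5 cost=22
12. q=(46,0) nearest=7 d=24 new=(27,0) → add node 8 parent=7 cost=27
13. q=(10,8) nearest=1 d=3 new=(10,8) → add node 9 parent=1 cost=8
14. q=(35,0) nearest=8 d=8 new=(32,0) → add node 10 parent=8 cost=32
15. q=(1,2) nearest=0 d=2 new=(1,2) → add node 11 parent=0 cost=2
16. q=(38,10) nearest=10 d=10 new=(37,5) → blocked by [34,41]×[3,5], reject
17. q=(7,9) nearest=9 d=3 new=(7,9) → add node 12 parent=9 cost=11
18. q=(20,10) nearest=5 d=3 new=(20,10) → blocked by [16,22]×[9,11], reject
19. q=(16,0) nearest=2 d=6 new=(15,0) → blocked by [13,16]×[1,3], reject
20. q=(0,2) nearest=11 d=1 new=(0,2) → add node 13 parent=11 cost=3
21. q=(15,2) nearest=2 d=5 new=(15,2) → blocked by [13,16]×[1,3], reject
22. q=(0,10) nearest=4 d=2 new=(0,10) → add node 14 parent=4 cost=12
23. q=(39,0) nearest=10 d=7 new=(37,0) → add node 15 parent=10 cost=37
24. q=(5,0) nearest=0 d=3 new=(5,0) → add node 16 parent=0 cost=3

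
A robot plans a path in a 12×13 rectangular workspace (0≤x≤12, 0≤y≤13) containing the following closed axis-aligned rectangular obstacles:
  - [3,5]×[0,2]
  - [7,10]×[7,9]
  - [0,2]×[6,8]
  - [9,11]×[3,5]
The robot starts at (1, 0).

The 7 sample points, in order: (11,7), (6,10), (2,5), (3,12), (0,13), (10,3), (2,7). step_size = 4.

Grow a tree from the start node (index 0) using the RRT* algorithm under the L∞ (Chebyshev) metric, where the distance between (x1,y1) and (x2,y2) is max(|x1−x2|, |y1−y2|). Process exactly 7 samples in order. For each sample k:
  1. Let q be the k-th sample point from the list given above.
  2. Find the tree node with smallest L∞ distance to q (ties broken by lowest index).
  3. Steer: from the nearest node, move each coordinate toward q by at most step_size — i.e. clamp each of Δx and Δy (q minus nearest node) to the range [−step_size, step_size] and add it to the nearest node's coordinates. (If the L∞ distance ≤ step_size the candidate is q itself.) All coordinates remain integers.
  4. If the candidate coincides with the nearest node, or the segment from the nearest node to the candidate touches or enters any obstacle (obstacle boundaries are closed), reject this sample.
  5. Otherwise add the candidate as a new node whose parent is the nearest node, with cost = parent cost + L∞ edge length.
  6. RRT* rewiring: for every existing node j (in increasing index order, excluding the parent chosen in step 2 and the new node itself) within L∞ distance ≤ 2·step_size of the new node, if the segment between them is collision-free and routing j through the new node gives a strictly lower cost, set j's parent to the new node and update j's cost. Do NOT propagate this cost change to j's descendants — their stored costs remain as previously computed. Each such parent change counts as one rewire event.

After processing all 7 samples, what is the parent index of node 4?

1. q=(11,7) nearest=0 d=10 new=(5,4) → blocked by [3,5]×[0,2], reject
2. q=(6,10) nearest=0 d=10 new=(5,4) → blocked by [3,5]×[0,2], reject
3. q=(2,5) nearest=0 d=5 new=(2,4) → add node 1 parent=0 cost=4
4. q=(3,12) nearest=1 d=8 new=(3,8) → add node 2 parent=1 cost=8
5. q=(0,13) nearest=2 d=5 new=(0,12) → add node 3 parent=2 cost=12
6. q=(10,3) nearest=2 d=7 new=(7,4) → add node 4 parent=2 cost=12
7. q=(2,7) nearest=2 d=1 new=(2,7) → blocked by [0,2]×[6,8], reject

Parent of node 4: 2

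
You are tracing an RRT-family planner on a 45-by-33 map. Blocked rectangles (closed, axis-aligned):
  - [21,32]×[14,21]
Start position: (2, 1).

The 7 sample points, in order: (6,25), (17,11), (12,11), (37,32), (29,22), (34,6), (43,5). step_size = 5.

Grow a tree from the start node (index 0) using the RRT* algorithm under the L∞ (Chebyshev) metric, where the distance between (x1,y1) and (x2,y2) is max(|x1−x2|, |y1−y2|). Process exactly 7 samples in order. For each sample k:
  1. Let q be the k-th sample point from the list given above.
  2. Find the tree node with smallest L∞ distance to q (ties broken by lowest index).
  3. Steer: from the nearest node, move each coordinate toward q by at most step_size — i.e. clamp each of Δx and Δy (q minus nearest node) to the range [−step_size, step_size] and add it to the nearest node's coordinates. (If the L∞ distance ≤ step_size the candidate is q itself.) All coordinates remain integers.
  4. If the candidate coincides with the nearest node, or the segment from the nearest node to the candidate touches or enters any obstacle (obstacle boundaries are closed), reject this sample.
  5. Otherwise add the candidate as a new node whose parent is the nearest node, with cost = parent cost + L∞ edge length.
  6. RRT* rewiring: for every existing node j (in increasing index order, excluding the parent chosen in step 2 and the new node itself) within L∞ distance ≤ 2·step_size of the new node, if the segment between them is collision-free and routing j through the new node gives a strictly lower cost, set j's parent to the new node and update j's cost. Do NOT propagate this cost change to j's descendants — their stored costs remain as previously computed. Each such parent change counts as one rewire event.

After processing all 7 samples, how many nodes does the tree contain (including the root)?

1. q=(6,25) nearest=0 d=24 new=(6,6) → add node 1 parent=0 cost=5
2. q=(17,11) nearest=1 d=11 new=(11,11) → add node 2 parent=1 cost=10
3. q=(12,11) nearest=2 d=1 new=(12,11) → add node 3 parent=2 cost=11
4. q=(37,32) nearest=3 d=25 new=(17,16) → add node 4 parent=3 cost=16
5. q=(29,22) nearest=4 d=12 new=(22,21) → blocked by [21,32]×[14,21], reject
6. q=(34,6) nearest=4 d=17 new=(22,11) → add node 5 parent=4 cost=21
7. q=(43,5) nearest=5 d=21 new=(27,6) → add node 6 parent=5 cost=26

Node count: 7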